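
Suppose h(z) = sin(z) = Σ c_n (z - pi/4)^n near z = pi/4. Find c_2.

h(pi/4) = sqrt(2)/2
h′(pi/4) = sqrt(2)/2
h′′(pi/4) = -sqrt(2)/2
So c_2 = h′′(pi/4)/2! = -sqrt(2)/4.

-sqrt(2)/4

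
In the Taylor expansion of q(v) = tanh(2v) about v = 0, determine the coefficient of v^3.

Use the known series and substitute for the argument.
q(0) = 0
q′(0) = 2
q′′(0) = 0
q′′′(0) = -16
Then c_k = q^(k)(0)/k! gives each Taylor coefficient.

-8/3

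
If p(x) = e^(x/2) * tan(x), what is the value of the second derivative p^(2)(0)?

Expand each factor separately, then convolve coefficients.
From the series, [x^2] p = 1/2; multiply by 2! = 2 to get 1.

1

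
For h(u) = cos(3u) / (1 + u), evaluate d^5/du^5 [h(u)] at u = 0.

Write out both Maclaurin series and multiply, keeping only the needed powers.
From the series, [u^5] h = 1/8; multiply by 5! = 120 to get 15.

15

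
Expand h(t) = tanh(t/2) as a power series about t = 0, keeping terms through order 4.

-t^3/24 + t/2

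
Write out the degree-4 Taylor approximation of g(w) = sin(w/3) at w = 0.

-w^3/162 + w/3

Use the known series and substitute for the argument.
[w^0] = 0;  [w^1] = 1/3;  [w^2] = 0;  [w^3] = -1/162;  [w^4] = 0.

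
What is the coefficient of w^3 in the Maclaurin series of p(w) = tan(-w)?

-1/3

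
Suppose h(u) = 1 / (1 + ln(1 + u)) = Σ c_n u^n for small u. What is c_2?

3/2

Write 1/(1+u) = 1 - u + u^2 - u^3 + ... and substitute the series for u.
h(0) = 1
h′(0) = -1
h′′(0) = 3
So c_2 = h′′(0)/2! = 3/2.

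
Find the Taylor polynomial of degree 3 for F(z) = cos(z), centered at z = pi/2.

[(z - pi/2)^0] = 0;  [(z - pi/2)^1] = -1;  [(z - pi/2)^2] = 0;  [(z - pi/2)^3] = 1/6.

(z - pi/2)^3/6 - (z - pi/2)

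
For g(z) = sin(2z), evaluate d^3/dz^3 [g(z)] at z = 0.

From the series, [z^3] g = -4/3; multiply by 3! = 6 to get -8.

-8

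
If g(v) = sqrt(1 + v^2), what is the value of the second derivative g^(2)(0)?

The coefficient of v^2 in the expansion is 1/2, so g′′(0) = 2! * (1/2) = 1.

1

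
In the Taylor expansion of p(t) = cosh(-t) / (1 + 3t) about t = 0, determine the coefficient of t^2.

19/2

Multiply the two series term by term and collect like powers.
[t^0] = 1;  [t^1] = -3;  [t^2] = 19/2.
So c_2 = p′′(0)/2! = 19/2.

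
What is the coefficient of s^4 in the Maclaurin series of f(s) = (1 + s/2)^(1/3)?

-5/1944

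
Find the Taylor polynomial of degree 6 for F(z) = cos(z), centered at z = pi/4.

-sqrt(2)*(z - pi/4)^6/1440 - sqrt(2)*(z - pi/4)^5/240 + sqrt(2)*(z - pi/4)^4/48 + sqrt(2)*(z - pi/4)^3/12 - sqrt(2)*(z - pi/4)^2/4 - sqrt(2)*(z - pi/4)/2 + sqrt(2)/2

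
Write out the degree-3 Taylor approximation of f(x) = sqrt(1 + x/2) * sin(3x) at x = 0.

Multiply the two series term by term and collect like powers.
f(0) = 0
f′(0) = 3
f′′(0) = 3/2
f′′′(0) = -441/16
Then c_k = f^(k)(0)/k! gives each Taylor coefficient.

-147*x^3/32 + 3*x^2/4 + 3*x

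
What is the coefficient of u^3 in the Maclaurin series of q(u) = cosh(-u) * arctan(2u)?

-5/3

Take the Cauchy product of the two expansions.
q(0) = 0
q′(0) = 2
q′′(0) = 0
q′′′(0) = -10
So c_3 = q′′′(0)/3! = -5/3.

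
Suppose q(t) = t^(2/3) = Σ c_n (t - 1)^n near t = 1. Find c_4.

q(1) = 1
q′(1) = 2/3
q′′(1) = -2/9
q′′′(1) = 8/27
q^(4)(1) = -56/81
So c_4 = q^(4)(1)/4! = -7/243.

-7/243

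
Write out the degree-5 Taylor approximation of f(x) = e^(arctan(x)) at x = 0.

x^5/24 - 7*x^4/24 - x^3/6 + x^2/2 + x + 1

Substitute the inner expansion into the outer series and collect powers.
f(0) = 1
f′(0) = 1
f′′(0) = 1
f′′′(0) = -1
f^(4)(0) = -7
f^(5)(0) = 5
Then c_k = f^(k)(0)/k! gives each Taylor coefficient.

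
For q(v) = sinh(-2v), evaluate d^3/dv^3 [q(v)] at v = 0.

The coefficient of v^3 in the expansion is -4/3, so q′′′(0) = 3! * (-4/3) = -8.

-8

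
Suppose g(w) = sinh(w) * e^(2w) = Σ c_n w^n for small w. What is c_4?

5/3

Write out both Maclaurin series and multiply, keeping only the needed powers.
g(0) = 0
g′(0) = 1
g′′(0) = 4
g′′′(0) = 13
g^(4)(0) = 40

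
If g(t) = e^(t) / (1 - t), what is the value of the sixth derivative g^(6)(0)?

Expand 1/(denominator) as a geometric series and multiply by the numerator's series.
The coefficient of t^6 in the expansion is 1957/720, so g^(6)(0) = 6! * (1957/720) = 1957.

1957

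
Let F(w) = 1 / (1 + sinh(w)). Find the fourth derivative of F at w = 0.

32

Use the geometric series for the reciprocal, then substitute.
The coefficient of w^4 in the expansion is 4/3, so F^(4)(0) = 4! * (4/3) = 32.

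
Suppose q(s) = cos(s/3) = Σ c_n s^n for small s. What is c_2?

Compute the successive derivatives at the expansion point and divide by k!.
q(0) = 1
q′(0) = 0
q′′(0) = -1/9
So c_2 = q′′(0)/2! = -1/18.

-1/18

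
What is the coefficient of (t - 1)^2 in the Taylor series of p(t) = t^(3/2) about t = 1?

3/8

c_2 = p′′(1)/2! = 3/8.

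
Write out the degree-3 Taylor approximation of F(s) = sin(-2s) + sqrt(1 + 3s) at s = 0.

145*s^3/48 - 9*s^2/8 - s/2 + 1

Expand each term separately and add.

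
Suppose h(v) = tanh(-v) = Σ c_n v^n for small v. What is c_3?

1/3

h(0) = 0
h′(0) = -1
h′′(0) = 0
h′′′(0) = 2
Then c_k = h^(k)(0)/k! gives each Taylor coefficient.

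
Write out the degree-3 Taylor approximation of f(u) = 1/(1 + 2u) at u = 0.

Use the known series and substitute for the argument.
f(0) = 1
f′(0) = -2
f′′(0) = 8
f′′′(0) = -48
Then c_k = f^(k)(0)/k! gives each Taylor coefficient.

-8*u^3 + 4*u^2 - 2*u + 1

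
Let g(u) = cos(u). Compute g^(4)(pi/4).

sqrt(2)/2

Apply the Taylor formula c_k = f^(k)(a)/k!.
From the series, [(u - pi/4)^4] g = sqrt(2)/48; multiply by 4! = 24 to get sqrt(2)/2.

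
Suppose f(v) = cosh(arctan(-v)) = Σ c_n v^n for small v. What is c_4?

-7/24

Substitute the inner expansion into the outer series and collect powers.
f(0) = 1
f′(0) = 0
f′′(0) = 1
f′′′(0) = 0
f^(4)(0) = -7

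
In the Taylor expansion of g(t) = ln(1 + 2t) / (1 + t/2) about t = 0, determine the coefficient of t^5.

Write out both Maclaurin series and multiply, keeping only the needed powers.
[t^0] = 0;  [t^1] = 2;  [t^2] = -3;  [t^3] = 25/6;  [t^4] = -73/12;  [t^5] = 1133/120.

1133/120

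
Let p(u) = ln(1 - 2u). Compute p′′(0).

The coefficient of u^2 in the expansion is -2, so p′′(0) = 2! * (-2) = -4.

-4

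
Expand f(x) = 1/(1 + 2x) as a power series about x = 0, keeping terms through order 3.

f(0) = 1
f′(0) = -2
f′′(0) = 8
f′′′(0) = -48

-8*x^3 + 4*x^2 - 2*x + 1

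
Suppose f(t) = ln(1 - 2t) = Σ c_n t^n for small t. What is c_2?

f(0) = 0
f′(0) = -2
f′′(0) = -4

-2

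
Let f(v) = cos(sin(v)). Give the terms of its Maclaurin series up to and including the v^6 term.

Compose series: expand the inner function first, then feed it into the outer expansion.
f(0) = 1
f′(0) = 0
f′′(0) = -1
f′′′(0) = 0
f^(4)(0) = 5
f^(5)(0) = 0
f^(6)(0) = -37
The Taylor polynomial is Σ f^(k)(0)/k! · v^k.

-37*v^6/720 + 5*v^4/24 - v^2/2 + 1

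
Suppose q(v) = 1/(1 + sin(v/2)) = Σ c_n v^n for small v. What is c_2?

1/4

Compose series: expand the inner function first, then feed it into the outer expansion.
q(0) = 1
q′(0) = -1/2
q′′(0) = 1/2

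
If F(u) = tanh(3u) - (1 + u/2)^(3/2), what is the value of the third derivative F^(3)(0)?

-3453/64

Add the two expansions coefficient-wise.
From the series, [u^3] F = -1151/128; multiply by 3! = 6 to get -3453/64.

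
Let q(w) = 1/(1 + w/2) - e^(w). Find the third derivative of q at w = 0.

Expand each term separately and add.
The coefficient of w^3 in the expansion is -7/24, so q′′′(0) = 3! * (-7/24) = -7/4.

-7/4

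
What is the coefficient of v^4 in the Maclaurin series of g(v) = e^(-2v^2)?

g(0) = 1
g′(0) = 0
g′′(0) = -4
g′′′(0) = 0
g^(4)(0) = 48
Dividing each by k! gives the coefficients c_0, ..., c_4.

2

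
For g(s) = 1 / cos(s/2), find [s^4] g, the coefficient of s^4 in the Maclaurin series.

5/384

Write the quotient as an unknown series and match coefficients against numerator = denominator · series.
g(0) = 1
g′(0) = 0
g′′(0) = 1/4
g′′′(0) = 0
g^(4)(0) = 5/16
So c_4 = g^(4)(0)/4! = 5/384.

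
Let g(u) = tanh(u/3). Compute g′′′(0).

-2/27

Compute the successive derivatives at the expansion point and divide by k!.
The coefficient of u^3 in the expansion is -1/81, so g′′′(0) = 3! * (-1/81) = -2/27.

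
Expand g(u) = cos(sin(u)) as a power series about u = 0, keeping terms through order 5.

5*u^4/24 - u^2/2 + 1

Let u equal the inner series; expand the outer function in u and truncate.
g(0) = 1
g′(0) = 0
g′′(0) = -1
g′′′(0) = 0
g^(4)(0) = 5
g^(5)(0) = 0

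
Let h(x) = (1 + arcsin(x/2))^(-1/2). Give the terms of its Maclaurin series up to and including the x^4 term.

Compose series: expand the inner function first, then feed it into the outer expansion.
h(0) = 1
h′(0) = -1/4
h′′(0) = 3/16
h′′′(0) = -19/64
h^(4)(0) = 153/256
Dividing each by k! gives the coefficients c_0, ..., c_4.

51*x^4/2048 - 19*x^3/384 + 3*x^2/32 - x/4 + 1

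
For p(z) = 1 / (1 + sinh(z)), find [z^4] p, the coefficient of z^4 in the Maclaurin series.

4/3

Expand as Σ (-1)^k u^k with u equal to the inner function's series.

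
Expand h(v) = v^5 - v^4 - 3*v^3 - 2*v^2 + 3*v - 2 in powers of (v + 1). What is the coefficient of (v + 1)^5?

1

h(-1) = -6
h′(-1) = 7
h′′(-1) = -18
h′′′(-1) = 66
h^(4)(-1) = -144
h^(5)(-1) = 120
So c_5 = h^(5)(-1)/5! = 1.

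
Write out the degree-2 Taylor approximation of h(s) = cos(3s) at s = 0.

Apply the Taylor formula c_k = f^(k)(a)/k!.
h(0) = 1
h′(0) = 0
h′′(0) = -9

1 - 9*s^2/2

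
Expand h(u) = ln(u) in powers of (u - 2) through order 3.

(u - 2)^3/24 - (u - 2)^2/8 + (u - 2)/2 + ln(2)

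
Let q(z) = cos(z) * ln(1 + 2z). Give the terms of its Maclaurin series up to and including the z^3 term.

5*z^3/3 - 2*z^2 + 2*z

Multiply the two series term by term and collect like powers.
[z^0] = 0;  [z^1] = 2;  [z^2] = -2;  [z^3] = 5/3.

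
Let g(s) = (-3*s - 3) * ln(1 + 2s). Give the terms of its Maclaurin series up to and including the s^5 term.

Shift and add copies of the series according to the polynomial's terms.
g(0) = 0
g′(0) = -6
g′′(0) = 0
g′′′(0) = -12
g^(4)(0) = 96
g^(5)(0) = -864
The Taylor polynomial is Σ g^(k)(0)/k! · s^k.

-36*s^5/5 + 4*s^4 - 2*s^3 - 6*s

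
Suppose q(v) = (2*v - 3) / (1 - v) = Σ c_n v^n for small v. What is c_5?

Multiply each power in the prefactor through the base expansion.
[v^0] = -3;  [v^1] = -1;  [v^2] = -1;  [v^3] = -1;  [v^4] = -1;  [v^5] = -1.

-1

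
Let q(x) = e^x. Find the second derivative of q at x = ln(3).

3

From the series, [(x - ln(3))^2] q = 3/2; multiply by 2! = 2 to get 3.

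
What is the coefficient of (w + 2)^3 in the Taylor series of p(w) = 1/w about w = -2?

-1/16

[(w + 2)^0] = -1/2;  [(w + 2)^1] = -1/4;  [(w + 2)^2] = -1/8;  [(w + 2)^3] = -1/16.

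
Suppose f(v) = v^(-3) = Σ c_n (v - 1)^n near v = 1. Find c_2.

f(1) = 1
f′(1) = -3
f′′(1) = 12

6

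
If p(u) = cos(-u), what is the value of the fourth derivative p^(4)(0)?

1

Apply the Taylor formula c_k = f^(k)(a)/k!.
From the series, [u^4] p = 1/24; multiply by 4! = 24 to get 1.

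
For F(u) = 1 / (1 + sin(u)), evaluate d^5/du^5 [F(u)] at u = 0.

-61

Expand as Σ (-1)^k u^k with u equal to the inner function's series.
The coefficient of u^5 in the expansion is -61/120, so F^(5)(0) = 5! * (-61/120) = -61.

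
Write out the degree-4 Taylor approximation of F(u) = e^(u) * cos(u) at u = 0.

Write out both Maclaurin series and multiply, keeping only the needed powers.
[u^0] = 1;  [u^1] = 1;  [u^2] = 0;  [u^3] = -1/3;  [u^4] = -1/6.

-u^4/6 - u^3/3 + u + 1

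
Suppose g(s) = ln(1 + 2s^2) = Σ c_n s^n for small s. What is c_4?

-2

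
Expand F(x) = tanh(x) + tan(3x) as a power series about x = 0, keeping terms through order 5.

Combine the two series term by term.

488*x^5/15 + 26*x^3/3 + 4*x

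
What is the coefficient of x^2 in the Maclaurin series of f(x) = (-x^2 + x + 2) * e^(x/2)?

Multiply each power in the prefactor through the base expansion.
f(0) = 2
f′(0) = 2
f′′(0) = -1/2
Then c_k = f^(k)(0)/k! gives each Taylor coefficient.

-1/4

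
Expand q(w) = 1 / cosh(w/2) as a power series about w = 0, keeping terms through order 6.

-61*w^6/46080 + 5*w^4/384 - w^2/8 + 1

Write the quotient as an unknown series and match coefficients against numerator = denominator · series.
q(0) = 1
q′(0) = 0
q′′(0) = -1/4
q′′′(0) = 0
q^(4)(0) = 5/16
q^(5)(0) = 0
q^(6)(0) = -61/64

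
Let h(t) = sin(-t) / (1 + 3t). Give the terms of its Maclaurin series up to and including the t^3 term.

-53*t^3/6 + 3*t^2 - t

Multiply the two series term by term and collect like powers.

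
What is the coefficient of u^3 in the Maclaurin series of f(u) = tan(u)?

1/3

f(0) = 0
f′(0) = 1
f′′(0) = 0
f′′′(0) = 2
So c_3 = f′′′(0)/3! = 1/3.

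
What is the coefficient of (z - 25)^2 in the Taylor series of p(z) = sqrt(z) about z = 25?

-1/1000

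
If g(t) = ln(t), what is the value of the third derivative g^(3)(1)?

Use the known series and substitute for the argument.
From the series, [(t - 1)^3] g = 1/3; multiply by 3! = 6 to get 2.

2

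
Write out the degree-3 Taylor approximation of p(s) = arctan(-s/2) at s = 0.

[s^0] = 0;  [s^1] = -1/2;  [s^2] = 0;  [s^3] = 1/24.

s^3/24 - s/2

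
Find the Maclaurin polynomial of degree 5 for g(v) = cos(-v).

[v^0] = 1;  [v^1] = 0;  [v^2] = -1/2;  [v^3] = 0;  [v^4] = 1/24;  [v^5] = 0.

v^4/24 - v^2/2 + 1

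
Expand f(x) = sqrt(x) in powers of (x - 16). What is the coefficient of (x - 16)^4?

Differentiate repeatedly and evaluate at the center.

-5/2097152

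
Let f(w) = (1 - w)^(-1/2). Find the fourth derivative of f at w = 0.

105/16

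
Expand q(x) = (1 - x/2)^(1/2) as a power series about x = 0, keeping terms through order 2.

-x^2/32 - x/4 + 1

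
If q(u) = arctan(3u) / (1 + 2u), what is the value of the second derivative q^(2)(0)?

-12

Write out both Maclaurin series and multiply, keeping only the needed powers.
From the series, [u^2] q = -6; multiply by 2! = 2 to get -12.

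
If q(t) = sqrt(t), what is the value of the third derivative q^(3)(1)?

The coefficient of (t - 1)^3 in the expansion is 1/16, so q′′′(1) = 3! * (1/16) = 3/8.

3/8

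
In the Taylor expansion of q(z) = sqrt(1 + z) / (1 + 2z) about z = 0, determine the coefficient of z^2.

23/8

Expand each factor separately, then convolve coefficients.
[z^0] = 1;  [z^1] = -3/2;  [z^2] = 23/8.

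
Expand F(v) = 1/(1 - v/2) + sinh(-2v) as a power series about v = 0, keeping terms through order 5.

-113*v^5/480 + v^4/16 - 29*v^3/24 + v^2/4 - 3*v/2 + 1

Expand each term separately and add.
F(0) = 1
F′(0) = -3/2
F′′(0) = 1/2
F′′′(0) = -29/4
F^(4)(0) = 3/2
F^(5)(0) = -113/4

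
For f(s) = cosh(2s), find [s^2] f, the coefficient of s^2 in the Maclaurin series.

[s^0] = 1;  [s^1] = 0;  [s^2] = 2.
So c_2 = f′′(0)/2! = 2.

2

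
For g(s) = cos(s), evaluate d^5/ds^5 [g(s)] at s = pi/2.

-1

The coefficient of (s - pi/2)^5 in the expansion is -1/120, so g^(5)(pi/2) = 5! * (-1/120) = -1.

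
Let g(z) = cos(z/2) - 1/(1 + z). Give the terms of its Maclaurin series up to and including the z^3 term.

Expand each term separately and add.
g(0) = 0
g′(0) = 1
g′′(0) = -9/4
g′′′(0) = 6

z^3 - 9*z^2/8 + z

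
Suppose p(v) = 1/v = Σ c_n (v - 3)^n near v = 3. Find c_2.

1/27

p(3) = 1/3
p′(3) = -1/9
p′′(3) = 2/27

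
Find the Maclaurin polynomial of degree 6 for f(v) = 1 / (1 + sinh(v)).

77*v^6/45 - 181*v^5/120 + 4*v^4/3 - 7*v^3/6 + v^2 - v + 1

Expand as Σ (-1)^k u^k with u equal to the inner function's series.
f(0) = 1
f′(0) = -1
f′′(0) = 2
f′′′(0) = -7
f^(4)(0) = 32
f^(5)(0) = -181
f^(6)(0) = 1232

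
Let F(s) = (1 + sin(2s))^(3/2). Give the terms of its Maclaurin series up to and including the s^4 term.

Plug the Maclaurin series of the inner function into that of the outer and collect terms.
[s^0] = 1;  [s^1] = 3;  [s^2] = 3/2;  [s^3] = -5/2;  [s^4] = -13/8.

-13*s^4/8 - 5*s^3/2 + 3*s^2/2 + 3*s + 1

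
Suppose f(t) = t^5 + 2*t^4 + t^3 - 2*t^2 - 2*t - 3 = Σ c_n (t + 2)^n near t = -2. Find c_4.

-8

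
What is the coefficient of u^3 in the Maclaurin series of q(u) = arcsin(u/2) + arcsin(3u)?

Expand each term separately and add.
q(0) = 0
q′(0) = 7/2
q′′(0) = 0
q′′′(0) = 217/8
The Taylor polynomial is Σ q^(k)(0)/k! · u^k.

217/48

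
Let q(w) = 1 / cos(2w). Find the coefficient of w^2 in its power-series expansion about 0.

Invert the denominator's series and multiply.
q(0) = 1
q′(0) = 0
q′′(0) = 4
Dividing each by k! gives the coefficients c_0, ..., c_2.

2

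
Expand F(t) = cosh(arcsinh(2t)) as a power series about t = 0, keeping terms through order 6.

4*t^6 - 2*t^4 + 2*t^2 + 1

Let u equal the inner series; expand the outer function in u and truncate.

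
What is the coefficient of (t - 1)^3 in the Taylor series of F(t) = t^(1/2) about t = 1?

F(1) = 1
F′(1) = 1/2
F′′(1) = -1/4
F′′′(1) = 3/8
Then c_k = F^(k)(1)/k! gives each Taylor coefficient.

1/16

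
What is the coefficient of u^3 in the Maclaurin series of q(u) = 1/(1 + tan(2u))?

Compose series: expand the inner function first, then feed it into the outer expansion.
[u^0] = 1;  [u^1] = -2;  [u^2] = 4;  [u^3] = -32/3.
So c_3 = q′′′(0)/3! = -32/3.

-32/3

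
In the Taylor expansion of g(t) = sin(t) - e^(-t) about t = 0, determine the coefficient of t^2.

-1/2

Combine the two series term by term.
g(0) = -1
g′(0) = 2
g′′(0) = -1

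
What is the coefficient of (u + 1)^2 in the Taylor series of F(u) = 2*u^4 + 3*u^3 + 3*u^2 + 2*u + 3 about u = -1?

c_2 = F′′(-1)/2! = 6.

6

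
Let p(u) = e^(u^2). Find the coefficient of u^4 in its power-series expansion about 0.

1/2

Differentiate repeatedly and evaluate at the center.
p(0) = 1
p′(0) = 0
p′′(0) = 2
p′′′(0) = 0
p^(4)(0) = 12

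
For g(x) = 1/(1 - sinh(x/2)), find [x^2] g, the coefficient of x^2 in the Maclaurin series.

1/4

Plug the Maclaurin series of the inner function into that of the outer and collect terms.
g(0) = 1
g′(0) = 1/2
g′′(0) = 1/2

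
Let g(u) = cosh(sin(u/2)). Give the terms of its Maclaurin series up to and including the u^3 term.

Compose series: expand the inner function first, then feed it into the outer expansion.
[u^0] = 1;  [u^1] = 0;  [u^2] = 1/8;  [u^3] = 0.

u^2/8 + 1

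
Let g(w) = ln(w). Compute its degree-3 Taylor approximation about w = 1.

(w - 1)^3/3 - (w - 1)^2/2 + (w - 1)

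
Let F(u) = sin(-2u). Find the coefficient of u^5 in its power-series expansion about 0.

-4/15

[u^0] = 0;  [u^1] = -2;  [u^2] = 0;  [u^3] = 4/3;  [u^4] = 0;  [u^5] = -4/15.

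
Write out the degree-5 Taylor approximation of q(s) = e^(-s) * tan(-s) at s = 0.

-41*s^5/120 + s^4/2 - 5*s^3/6 + s^2 - s

Expand each factor separately, then convolve coefficients.
q(0) = 0
q′(0) = -1
q′′(0) = 2
q′′′(0) = -5
q^(4)(0) = 12
q^(5)(0) = -41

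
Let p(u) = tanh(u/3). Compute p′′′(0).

From the series, [u^3] p = -1/81; multiply by 3! = 6 to get -2/27.

-2/27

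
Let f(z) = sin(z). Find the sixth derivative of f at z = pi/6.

The coefficient of (z - pi/6)^6 in the expansion is -1/1440, so f^(6)(pi/6) = 6! * (-1/1440) = -1/2.

-1/2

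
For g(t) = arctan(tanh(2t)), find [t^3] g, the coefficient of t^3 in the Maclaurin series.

-16/3

Compose series: expand the inner function first, then feed it into the outer expansion.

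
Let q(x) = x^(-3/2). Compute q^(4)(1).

945/16

From the series, [(x - 1)^4] q = 315/128; multiply by 4! = 24 to get 945/16.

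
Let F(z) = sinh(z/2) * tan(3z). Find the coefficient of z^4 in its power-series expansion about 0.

Write out both Maclaurin series and multiply, keeping only the needed powers.

73/16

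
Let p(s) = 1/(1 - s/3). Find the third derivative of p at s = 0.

2/9

Use the known series and substitute for the argument.
From the series, [s^3] p = 1/27; multiply by 3! = 6 to get 2/9.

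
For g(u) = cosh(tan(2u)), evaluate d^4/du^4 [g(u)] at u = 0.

Substitute the inner expansion into the outer series and collect powers.
From the series, [u^4] g = 6; multiply by 4! = 24 to get 144.

144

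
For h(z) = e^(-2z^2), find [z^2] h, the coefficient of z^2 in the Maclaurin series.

-2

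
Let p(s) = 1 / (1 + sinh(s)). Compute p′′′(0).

-7

Use the geometric series for the reciprocal, then substitute.
From the series, [s^3] p = -7/6; multiply by 3! = 6 to get -7.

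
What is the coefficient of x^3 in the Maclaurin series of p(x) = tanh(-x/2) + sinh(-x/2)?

1/48

Add the two expansions coefficient-wise.
p(0) = 0
p′(0) = -1
p′′(0) = 0
p′′′(0) = 1/8
The Taylor polynomial is Σ p^(k)(0)/k! · x^k.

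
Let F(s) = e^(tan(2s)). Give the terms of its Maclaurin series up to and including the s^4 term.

6*s^4 + 4*s^3 + 2*s^2 + 2*s + 1

Let u equal the inner series; expand the outer function in u and truncate.
F(0) = 1
F′(0) = 2
F′′(0) = 4
F′′′(0) = 24
F^(4)(0) = 144
Then c_k = F^(k)(0)/k! gives each Taylor coefficient.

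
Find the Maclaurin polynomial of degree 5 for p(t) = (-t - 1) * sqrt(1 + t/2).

Multiply each power in the prefactor through the base expansion.
[t^0] = -1;  [t^1] = -5/4;  [t^2] = -7/32;  [t^3] = 3/128;  [t^4] = -11/2048;  [t^5] = 13/8192.

13*t^5/8192 - 11*t^4/2048 + 3*t^3/128 - 7*t^2/32 - 5*t/4 - 1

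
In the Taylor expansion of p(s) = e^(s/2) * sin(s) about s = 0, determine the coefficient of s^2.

1/2

Write out both Maclaurin series and multiply, keeping only the needed powers.
So c_2 = p′′(0)/2! = 1/2.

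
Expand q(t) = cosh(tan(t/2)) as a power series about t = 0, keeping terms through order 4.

3*t^4/128 + t^2/8 + 1

Let u equal the inner series; expand the outer function in u and truncate.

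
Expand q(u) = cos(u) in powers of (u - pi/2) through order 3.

(u - pi/2)^3/6 - (u - pi/2)

Use the known series and substitute for the argument.
[(u - pi/2)^0] = 0;  [(u - pi/2)^1] = -1;  [(u - pi/2)^2] = 0;  [(u - pi/2)^3] = 1/6.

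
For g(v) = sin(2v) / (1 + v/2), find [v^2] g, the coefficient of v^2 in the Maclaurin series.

Expand each factor separately, then convolve coefficients.
[v^0] = 0;  [v^1] = 2;  [v^2] = -1.
So c_2 = g′′(0)/2! = -1.

-1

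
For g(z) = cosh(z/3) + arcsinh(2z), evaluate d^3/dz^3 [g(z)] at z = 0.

Add the two expansions coefficient-wise.
From the series, [z^3] g = -4/3; multiply by 3! = 6 to get -8.

-8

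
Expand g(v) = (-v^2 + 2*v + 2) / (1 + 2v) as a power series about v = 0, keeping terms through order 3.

Multiply each power in the prefactor through the base expansion.

-6*v^3 + 3*v^2 - 2*v + 2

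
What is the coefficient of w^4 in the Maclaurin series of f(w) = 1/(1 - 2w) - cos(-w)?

Combine the two series term by term.
f(0) = 0
f′(0) = 2
f′′(0) = 9
f′′′(0) = 48
f^(4)(0) = 383

383/24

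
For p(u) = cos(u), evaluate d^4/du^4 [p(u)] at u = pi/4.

sqrt(2)/2

From the series, [(u - pi/4)^4] p = sqrt(2)/48; multiply by 4! = 24 to get sqrt(2)/2.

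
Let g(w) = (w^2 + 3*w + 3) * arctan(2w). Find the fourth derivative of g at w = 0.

-192

Distribute the polynomial across the series and collect like powers.
The coefficient of w^4 in the expansion is -8, so g^(4)(0) = 4! * (-8) = -192.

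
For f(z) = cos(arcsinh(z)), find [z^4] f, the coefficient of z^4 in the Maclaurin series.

5/24

Let u equal the inner series; expand the outer function in u and truncate.
[z^0] = 1;  [z^1] = 0;  [z^2] = -1/2;  [z^3] = 0;  [z^4] = 5/24.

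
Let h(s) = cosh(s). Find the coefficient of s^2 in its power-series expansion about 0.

h(0) = 1
h′(0) = 0
h′′(0) = 1

1/2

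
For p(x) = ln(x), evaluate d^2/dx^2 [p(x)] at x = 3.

Apply the Taylor formula c_k = f^(k)(a)/k!.
From the series, [(x - 3)^2] p = -1/18; multiply by 2! = 2 to get -1/9.

-1/9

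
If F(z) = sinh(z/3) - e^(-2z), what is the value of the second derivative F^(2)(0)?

-4

Combine the two series term by term.
The coefficient of z^2 in the expansion is -2, so F′′(0) = 2! * (-2) = -4.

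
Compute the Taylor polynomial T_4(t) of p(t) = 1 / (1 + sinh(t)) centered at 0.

Write 1/(1+u) = 1 - u + u^2 - u^3 + ... and substitute the series for u.
p(0) = 1
p′(0) = -1
p′′(0) = 2
p′′′(0) = -7
p^(4)(0) = 32

4*t^4/3 - 7*t^3/6 + t^2 - t + 1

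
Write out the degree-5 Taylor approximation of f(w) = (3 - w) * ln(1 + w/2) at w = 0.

Distribute the polynomial across the series and collect like powers.
f(0) = 0
f′(0) = 3/2
f′′(0) = -7/4
f′′′(0) = 3/2
f^(4)(0) = -17/8
f^(5)(0) = 33/8
Dividing each by k! gives the coefficients c_0, ..., c_5.

11*w^5/320 - 17*w^4/192 + w^3/4 - 7*w^2/8 + 3*w/2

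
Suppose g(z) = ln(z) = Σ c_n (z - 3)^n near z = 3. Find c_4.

-1/324

Compute the successive derivatives at the expansion point and divide by k!.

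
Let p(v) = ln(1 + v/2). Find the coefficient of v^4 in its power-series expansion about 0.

-1/64

p(0) = 0
p′(0) = 1/2
p′′(0) = -1/4
p′′′(0) = 1/4
p^(4)(0) = -3/8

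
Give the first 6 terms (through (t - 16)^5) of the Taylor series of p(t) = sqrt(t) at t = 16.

p(16) = 4
p′(16) = 1/8
p′′(16) = -1/256
p′′′(16) = 3/8192
p^(4)(16) = -15/262144
p^(5)(16) = 105/8388608

7*(t - 16)^5/67108864 - 5*(t - 16)^4/2097152 + (t - 16)^3/16384 - (t - 16)^2/512 + (t - 16)/8 + 4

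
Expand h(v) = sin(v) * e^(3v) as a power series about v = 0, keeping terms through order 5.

Multiply the two series term by term and collect like powers.
h(0) = 0
h′(0) = 1
h′′(0) = 6
h′′′(0) = 26
h^(4)(0) = 96
h^(5)(0) = 316
Then c_k = h^(k)(0)/k! gives each Taylor coefficient.

79*v^5/30 + 4*v^4 + 13*v^3/3 + 3*v^2 + v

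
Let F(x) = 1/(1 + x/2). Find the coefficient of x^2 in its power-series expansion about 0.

1/4

Compute the successive derivatives at the expansion point and divide by k!.
So c_2 = F′′(0)/2! = 1/4.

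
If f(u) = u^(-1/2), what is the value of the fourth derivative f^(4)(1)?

105/16

From the series, [(u - 1)^4] f = 35/128; multiply by 4! = 24 to get 105/16.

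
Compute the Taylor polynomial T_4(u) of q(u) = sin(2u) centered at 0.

-4*u^3/3 + 2*u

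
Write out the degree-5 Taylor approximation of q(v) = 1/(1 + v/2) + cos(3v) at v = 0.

Combine the two series term by term.

-v^5/32 + 55*v^4/16 - v^3/8 - 17*v^2/4 - v/2 + 2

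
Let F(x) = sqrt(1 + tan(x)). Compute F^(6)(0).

-5521/64

Let u equal the inner series; expand the outer function in u and truncate.
From the series, [x^6] F = -5521/46080; multiply by 6! = 720 to get -5521/64.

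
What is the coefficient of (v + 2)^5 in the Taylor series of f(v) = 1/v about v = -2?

-1/64

[(v + 2)^0] = -1/2;  [(v + 2)^1] = -1/4;  [(v + 2)^2] = -1/8;  [(v + 2)^3] = -1/16;  [(v + 2)^4] = -1/32;  [(v + 2)^5] = -1/64.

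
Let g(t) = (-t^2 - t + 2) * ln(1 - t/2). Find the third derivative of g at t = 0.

13/4

Distribute the polynomial across the series and collect like powers.
The coefficient of t^3 in the expansion is 13/24, so g′′′(0) = 3! * (13/24) = 13/4.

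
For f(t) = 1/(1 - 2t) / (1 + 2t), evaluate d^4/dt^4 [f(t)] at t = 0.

384

Write out both Maclaurin series and multiply, keeping only the needed powers.
The coefficient of t^4 in the expansion is 16, so f^(4)(0) = 4! * (16) = 384.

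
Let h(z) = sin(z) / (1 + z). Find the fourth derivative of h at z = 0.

-20

Take the Cauchy product of the two expansions.
The coefficient of z^4 in the expansion is -5/6, so h^(4)(0) = 4! * (-5/6) = -20.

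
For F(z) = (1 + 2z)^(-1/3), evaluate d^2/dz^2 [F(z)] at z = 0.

16/9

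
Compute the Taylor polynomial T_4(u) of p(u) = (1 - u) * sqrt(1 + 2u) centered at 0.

Distribute the polynomial across the series and collect like powers.

-9*u^4/8 + u^3 - 3*u^2/2 + 1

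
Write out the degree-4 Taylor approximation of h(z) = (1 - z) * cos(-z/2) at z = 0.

Multiply each power in the prefactor through the base expansion.
[z^0] = 1;  [z^1] = -1;  [z^2] = -1/8;  [z^3] = 1/8;  [z^4] = 1/384.

z^4/384 + z^3/8 - z^2/8 - z + 1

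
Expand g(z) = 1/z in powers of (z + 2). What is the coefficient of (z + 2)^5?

-1/64

[(z + 2)^0] = -1/2;  [(z + 2)^1] = -1/4;  [(z + 2)^2] = -1/8;  [(z + 2)^3] = -1/16;  [(z + 2)^4] = -1/32;  [(z + 2)^5] = -1/64.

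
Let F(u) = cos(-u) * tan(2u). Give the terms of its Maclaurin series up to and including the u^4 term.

5*u^3/3 + 2*u

Expand each factor separately, then convolve coefficients.
F(0) = 0
F′(0) = 2
F′′(0) = 0
F′′′(0) = 10
F^(4)(0) = 0
The Taylor polynomial is Σ F^(k)(0)/k! · u^k.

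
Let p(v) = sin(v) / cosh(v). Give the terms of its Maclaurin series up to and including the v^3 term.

-2*v^3/3 + v

Divide the numerator series by the denominator series (power-series long division).
[v^0] = 0;  [v^1] = 1;  [v^2] = 0;  [v^3] = -2/3.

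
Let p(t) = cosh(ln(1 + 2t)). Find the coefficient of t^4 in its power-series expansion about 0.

8

Plug the Maclaurin series of the inner function into that of the outer and collect terms.
p(0) = 1
p′(0) = 0
p′′(0) = 4
p′′′(0) = -24
p^(4)(0) = 192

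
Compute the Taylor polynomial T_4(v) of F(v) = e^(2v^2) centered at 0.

2*v^4 + 2*v^2 + 1

[v^0] = 1;  [v^1] = 0;  [v^2] = 2;  [v^3] = 0;  [v^4] = 2.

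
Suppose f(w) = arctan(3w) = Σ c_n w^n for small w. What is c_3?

c_3 = f′′′(0)/3! = -9.

-9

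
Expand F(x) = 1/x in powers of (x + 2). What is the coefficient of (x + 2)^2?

-1/8

F(-2) = -1/2
F′(-2) = -1/4
F′′(-2) = -1/4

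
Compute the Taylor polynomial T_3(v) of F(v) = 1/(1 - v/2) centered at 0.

Use the known series and substitute for the argument.

v^3/8 + v^2/4 + v/2 + 1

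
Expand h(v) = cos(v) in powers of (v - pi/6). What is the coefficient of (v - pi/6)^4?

Apply the Taylor formula c_k = f^(k)(a)/k!.
h(pi/6) = sqrt(3)/2
h′(pi/6) = -1/2
h′′(pi/6) = -sqrt(3)/2
h′′′(pi/6) = 1/2
h^(4)(pi/6) = sqrt(3)/2

sqrt(3)/48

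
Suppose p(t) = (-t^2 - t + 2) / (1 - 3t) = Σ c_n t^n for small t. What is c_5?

Shift and add copies of the series according to the polynomial's terms.
[t^0] = 2;  [t^1] = 5;  [t^2] = 14;  [t^3] = 42;  [t^4] = 126;  [t^5] = 378.
So c_5 = p^(5)(0)/5! = 378.

378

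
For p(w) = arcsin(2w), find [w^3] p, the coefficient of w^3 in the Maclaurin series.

p(0) = 0
p′(0) = 2
p′′(0) = 0
p′′′(0) = 8
So c_3 = p′′′(0)/3! = 4/3.

4/3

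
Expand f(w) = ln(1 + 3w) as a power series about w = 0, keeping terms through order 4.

-81*w^4/4 + 9*w^3 - 9*w^2/2 + 3*w

f(0) = 0
f′(0) = 3
f′′(0) = -9
f′′′(0) = 54
f^(4)(0) = -486
Dividing each by k! gives the coefficients c_0, ..., c_4.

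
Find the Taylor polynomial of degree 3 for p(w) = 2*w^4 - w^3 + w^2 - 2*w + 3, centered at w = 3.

Use the known series and substitute for the argument.
p(3) = 141
p′(3) = 193
p′′(3) = 200
p′′′(3) = 138
Dividing each by k! gives the coefficients c_0, ..., c_3.

23*(w - 3)^3 + 100*(w - 3)^2 + 193*(w - 3) + 141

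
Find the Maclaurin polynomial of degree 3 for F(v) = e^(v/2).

v^3/48 + v^2/8 + v/2 + 1

Differentiate repeatedly and evaluate at the center.
F(0) = 1
F′(0) = 1/2
F′′(0) = 1/4
F′′′(0) = 1/8
Dividing each by k! gives the coefficients c_0, ..., c_3.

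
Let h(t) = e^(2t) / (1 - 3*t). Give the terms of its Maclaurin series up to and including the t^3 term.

Multiply the numerator's expansion by the denominator's geometric series.
[t^0] = 1;  [t^1] = 5;  [t^2] = 17;  [t^3] = 157/3.

157*t^3/3 + 17*t^2 + 5*t + 1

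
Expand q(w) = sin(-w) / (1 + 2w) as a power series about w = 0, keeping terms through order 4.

23*w^4/3 - 23*w^3/6 + 2*w^2 - w

Write out both Maclaurin series and multiply, keeping only the needed powers.
q(0) = 0
q′(0) = -1
q′′(0) = 4
q′′′(0) = -23
q^(4)(0) = 184
The Taylor polynomial is Σ q^(k)(0)/k! · w^k.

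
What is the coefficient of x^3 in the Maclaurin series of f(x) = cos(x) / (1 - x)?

1/2

Take the Cauchy product of the two expansions.
[x^0] = 1;  [x^1] = 1;  [x^2] = 1/2;  [x^3] = 1/2.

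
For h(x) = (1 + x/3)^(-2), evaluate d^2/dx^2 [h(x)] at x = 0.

Use the known series and substitute for the argument.
From the series, [x^2] h = 1/3; multiply by 2! = 2 to get 2/3.

2/3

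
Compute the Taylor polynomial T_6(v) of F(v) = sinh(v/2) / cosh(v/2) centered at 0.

Divide the numerator series by the denominator series (power-series long division).
F(0) = 0
F′(0) = 1/2
F′′(0) = 0
F′′′(0) = -1/4
F^(4)(0) = 0
F^(5)(0) = 1/2
F^(6)(0) = 0

v^5/240 - v^3/24 + v/2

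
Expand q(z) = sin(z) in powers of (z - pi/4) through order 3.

-sqrt(2)*(z - pi/4)^3/12 - sqrt(2)*(z - pi/4)^2/4 + sqrt(2)*(z - pi/4)/2 + sqrt(2)/2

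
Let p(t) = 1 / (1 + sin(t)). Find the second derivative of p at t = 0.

Expand as Σ (-1)^k u^k with u equal to the inner function's series.
The coefficient of t^2 in the expansion is 1, so p′′(0) = 2! * (1) = 2.

2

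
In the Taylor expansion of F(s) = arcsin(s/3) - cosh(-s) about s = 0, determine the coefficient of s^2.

-1/2

Combine the two series term by term.
So c_2 = F′′(0)/2! = -1/2.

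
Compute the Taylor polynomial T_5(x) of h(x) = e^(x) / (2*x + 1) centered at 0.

-2329*x^5/120 + 233*x^4/24 - 29*x^3/6 + 5*x^2/2 - x + 1

Use 1/(1 - r) = Σ r^k on the denominator, then take the Cauchy product.
[x^0] = 1;  [x^1] = -1;  [x^2] = 5/2;  [x^3] = -29/6;  [x^4] = 233/24;  [x^5] = -2329/120.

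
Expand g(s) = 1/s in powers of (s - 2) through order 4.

(s - 2)^4/32 - (s - 2)^3/16 + (s - 2)^2/8 - (s - 2)/4 + 1/2

g(2) = 1/2
g′(2) = -1/4
g′′(2) = 1/4
g′′′(2) = -3/8
g^(4)(2) = 3/4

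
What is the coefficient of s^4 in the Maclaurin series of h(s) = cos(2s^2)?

-2

Apply the Taylor formula c_k = f^(k)(a)/k!.
h(0) = 1
h′(0) = 0
h′′(0) = 0
h′′′(0) = 0
h^(4)(0) = -48
Dividing each by k! gives the coefficients c_0, ..., c_4.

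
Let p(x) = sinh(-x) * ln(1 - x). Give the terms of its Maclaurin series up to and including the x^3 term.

x^3/2 + x^2

Write out both Maclaurin series and multiply, keeping only the needed powers.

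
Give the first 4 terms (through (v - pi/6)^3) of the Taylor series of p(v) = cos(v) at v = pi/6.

(v - pi/6)^3/12 - sqrt(3)*(v - pi/6)^2/4 - (v - pi/6)/2 + sqrt(3)/2

Compute the successive derivatives at the expansion point and divide by k!.
p(pi/6) = sqrt(3)/2
p′(pi/6) = -1/2
p′′(pi/6) = -sqrt(3)/2
p′′′(pi/6) = 1/2
Dividing each by k! gives the coefficients c_0, ..., c_3.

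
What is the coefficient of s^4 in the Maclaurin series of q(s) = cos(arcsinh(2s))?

Let u equal the inner series; expand the outer function in u and truncate.
q(0) = 1
q′(0) = 0
q′′(0) = -4
q′′′(0) = 0
q^(4)(0) = 80
So c_4 = q^(4)(0)/4! = 10/3.

10/3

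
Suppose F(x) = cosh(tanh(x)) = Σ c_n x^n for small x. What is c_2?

Compose series: expand the inner function first, then feed it into the outer expansion.
[x^0] = 1;  [x^1] = 0;  [x^2] = 1/2.

1/2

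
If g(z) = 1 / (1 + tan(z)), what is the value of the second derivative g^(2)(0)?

Write 1/(1+u) = 1 - u + u^2 - u^3 + ... and substitute the series for u.
The coefficient of z^2 in the expansion is 1, so g′′(0) = 2! * (1) = 2.

2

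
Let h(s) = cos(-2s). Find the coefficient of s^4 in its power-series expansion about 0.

2/3

h(0) = 1
h′(0) = 0
h′′(0) = -4
h′′′(0) = 0
h^(4)(0) = 16
The Taylor polynomial is Σ h^(k)(0)/k! · s^k.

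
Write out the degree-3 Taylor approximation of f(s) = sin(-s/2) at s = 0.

s^3/48 - s/2

Compute the successive derivatives at the expansion point and divide by k!.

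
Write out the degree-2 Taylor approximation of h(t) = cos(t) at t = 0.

1 - t^2/2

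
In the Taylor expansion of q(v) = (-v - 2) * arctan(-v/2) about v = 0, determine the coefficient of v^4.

-1/24

Distribute the polynomial across the series and collect like powers.
[v^0] = 0;  [v^1] = 1;  [v^2] = 1/2;  [v^3] = -1/12;  [v^4] = -1/24.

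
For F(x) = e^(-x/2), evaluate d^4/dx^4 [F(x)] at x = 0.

From the series, [x^4] F = 1/384; multiply by 4! = 24 to get 1/16.

1/16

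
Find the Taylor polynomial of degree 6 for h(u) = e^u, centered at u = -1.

h(-1) = e^(-1)
h′(-1) = e^(-1)
h′′(-1) = e^(-1)
h′′′(-1) = e^(-1)
h^(4)(-1) = e^(-1)
h^(5)(-1) = e^(-1)
h^(6)(-1) = e^(-1)

(u + 1)^6*e^(-1)/720 + (u + 1)^5*e^(-1)/120 + (u + 1)^4*e^(-1)/24 + (u + 1)^3*e^(-1)/6 + (u + 1)^2*e^(-1)/2 + (u + 1)*e^(-1) + e^(-1)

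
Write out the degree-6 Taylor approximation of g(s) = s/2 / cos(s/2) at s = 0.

5*s^5/768 + s^3/16 + s/2

Invert the denominator's series and multiply.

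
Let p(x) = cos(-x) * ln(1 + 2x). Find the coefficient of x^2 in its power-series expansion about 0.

Multiply the two series term by term and collect like powers.
p(0) = 0
p′(0) = 2
p′′(0) = -4
So c_2 = p′′(0)/2! = -2.

-2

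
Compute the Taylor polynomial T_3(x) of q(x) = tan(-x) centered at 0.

q(0) = 0
q′(0) = -1
q′′(0) = 0
q′′′(0) = -2
The Taylor polynomial is Σ q^(k)(0)/k! · x^k.

-x^3/3 - x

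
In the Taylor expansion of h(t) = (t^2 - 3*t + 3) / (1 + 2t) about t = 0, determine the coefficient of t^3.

Distribute the polynomial across the series and collect like powers.
[t^0] = 3;  [t^1] = -9;  [t^2] = 19;  [t^3] = -38.

-38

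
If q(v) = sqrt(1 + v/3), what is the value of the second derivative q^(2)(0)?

-1/36

The coefficient of v^2 in the expansion is -1/72, so q′′(0) = 2! * (-1/72) = -1/36.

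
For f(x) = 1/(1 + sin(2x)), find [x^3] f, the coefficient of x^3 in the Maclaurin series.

Compose series: expand the inner function first, then feed it into the outer expansion.
[x^0] = 1;  [x^1] = -2;  [x^2] = 4;  [x^3] = -20/3.

-20/3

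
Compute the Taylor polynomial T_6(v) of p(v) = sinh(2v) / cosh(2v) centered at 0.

Invert the denominator's series and multiply.
p(0) = 0
p′(0) = 2
p′′(0) = 0
p′′′(0) = -16
p^(4)(0) = 0
p^(5)(0) = 512
p^(6)(0) = 0
Dividing each by k! gives the coefficients c_0, ..., c_6.

64*v^5/15 - 8*v^3/3 + 2*v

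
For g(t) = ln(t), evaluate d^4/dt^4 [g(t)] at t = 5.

-6/625

From the series, [(t - 5)^4] g = -1/2500; multiply by 4! = 24 to get -6/625.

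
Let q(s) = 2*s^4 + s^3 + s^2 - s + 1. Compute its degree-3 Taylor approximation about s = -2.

-15*(s + 2)^3 + 43*(s + 2)^2 - 57*(s + 2) + 31

Compute the successive derivatives at the expansion point and divide by k!.
[(s + 2)^0] = 31;  [(s + 2)^1] = -57;  [(s + 2)^2] = 43;  [(s + 2)^3] = -15.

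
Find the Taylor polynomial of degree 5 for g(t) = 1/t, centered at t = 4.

g(4) = 1/4
g′(4) = -1/16
g′′(4) = 1/32
g′′′(4) = -3/128
g^(4)(4) = 3/128
g^(5)(4) = -15/512

-(t - 4)^5/4096 + (t - 4)^4/1024 - (t - 4)^3/256 + (t - 4)^2/64 - (t - 4)/16 + 1/4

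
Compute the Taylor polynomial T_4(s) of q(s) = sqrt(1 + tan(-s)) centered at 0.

-47*s^4/384 - 11*s^3/48 - s^2/8 - s/2 + 1

Substitute the inner expansion into the outer series and collect powers.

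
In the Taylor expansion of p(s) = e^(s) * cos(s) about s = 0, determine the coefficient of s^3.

Write out both Maclaurin series and multiply, keeping only the needed powers.
[s^0] = 1;  [s^1] = 1;  [s^2] = 0;  [s^3] = -1/3.
So c_3 = p′′′(0)/3! = -1/3.

-1/3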